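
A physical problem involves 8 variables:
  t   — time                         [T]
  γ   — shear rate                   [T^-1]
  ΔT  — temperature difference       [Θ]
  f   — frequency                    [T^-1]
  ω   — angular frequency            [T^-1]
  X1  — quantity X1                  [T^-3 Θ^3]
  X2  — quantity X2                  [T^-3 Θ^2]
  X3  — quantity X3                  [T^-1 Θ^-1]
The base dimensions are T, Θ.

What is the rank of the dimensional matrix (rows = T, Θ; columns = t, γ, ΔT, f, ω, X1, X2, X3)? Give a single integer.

Write exponents as rows T,Θ / cols t,γ,ΔT,f,ω,X1,X2,X3:
  T: [ 1 -1  0 -1 -1 -3 -3 -1]
  Θ: [ 0  0  1  0  0  3  2 -1]
Echelon form has 2 nonzero rows (pivots: t,ΔT)

2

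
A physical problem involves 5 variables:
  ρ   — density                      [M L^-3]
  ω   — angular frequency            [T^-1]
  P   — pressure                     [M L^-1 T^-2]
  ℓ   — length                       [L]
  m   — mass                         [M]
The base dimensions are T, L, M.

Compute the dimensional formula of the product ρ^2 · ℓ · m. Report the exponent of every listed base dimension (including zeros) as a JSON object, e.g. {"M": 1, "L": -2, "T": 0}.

Write exponents as rows T,L,M / cols ρ,ω,P,ℓ,m:
  T: [ 0 -1 -2  0  0]
  L: [-3  0 -1  1  0]
  M: [ 1  0  1  0  1]
  [T]: (2)·0+(1)·0+(1)·0 = 0
  [L]: (2)·-3+(1)·1+(1)·0 = -5
  [M]: (2)·1+(1)·0+(1)·1 = 3
⇒ L^-5 M^3

{"T": 0, "L": -5, "M": 3}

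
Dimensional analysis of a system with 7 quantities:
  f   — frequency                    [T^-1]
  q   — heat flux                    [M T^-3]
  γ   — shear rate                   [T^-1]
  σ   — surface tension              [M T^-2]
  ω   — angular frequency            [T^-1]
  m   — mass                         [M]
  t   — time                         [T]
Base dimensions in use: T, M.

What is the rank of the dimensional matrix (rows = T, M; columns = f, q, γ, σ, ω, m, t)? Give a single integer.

Dimensional matrix (T×M by f×q×γ×σ×ω×m×t):
  T: [-1 -3 -1 -2 -1  0  1]
  M: [ 0  1  0  1  0  1  0]
Row reduction gives pivot columns f,q; rank = 2

2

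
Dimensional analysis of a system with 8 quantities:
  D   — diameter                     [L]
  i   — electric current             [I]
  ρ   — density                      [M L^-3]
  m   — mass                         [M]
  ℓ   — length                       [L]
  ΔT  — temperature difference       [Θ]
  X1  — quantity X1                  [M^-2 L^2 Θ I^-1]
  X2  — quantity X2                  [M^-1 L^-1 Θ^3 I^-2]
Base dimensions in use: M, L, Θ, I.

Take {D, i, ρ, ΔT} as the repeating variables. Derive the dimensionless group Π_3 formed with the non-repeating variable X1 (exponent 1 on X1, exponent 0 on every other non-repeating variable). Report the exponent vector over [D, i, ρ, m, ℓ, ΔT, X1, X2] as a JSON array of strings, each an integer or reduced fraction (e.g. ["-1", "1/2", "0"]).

Dimensional matrix (M×L×Θ×I by D×i×ρ×m×ℓ×ΔT×X1×X2):
  M: [ 0  0  1  1  0  0 -2 -1]
  L: [ 1  0 -3  0  1  0  2 -1]
  Θ: [ 0  0  0  0  0  1  1  3]
  I: [ 0  1  0  0  0  0 -1 -2]
RREF → pivots at {D,i,ρ,ΔT} ⇒ r = 4
Pivot set = {D,i,ρ,ΔT}, free = {m,ℓ,X1,X2}
RREF:
  r0: [   1    0    0    3    1    0   -4   -4]
  r1: [   0    1    0    0    0    0   -1   -2]
  r2: [   0    0    1    1    0    0   -2   -1]
  r3: [   0    0    0    0    0    1    1    3]
Fix exponent of X1 at 1, m at 0, ℓ at 0, X2 at 0; solve each RREF row for its pivot's exponent:
  r0: exp(D) + (-4)·1 = 0 ⇒ exp(D) = 4
  r1: exp(i) + (-1)·1 = 0 ⇒ exp(i) = 1
  r2: exp(ρ) + (-2)·1 = 0 ⇒ exp(ρ) = 2
  r3: exp(ΔT) + (1)·1 = 0 ⇒ exp(ΔT) = -1
Π_3 = D^4 · i · ρ^2 · ΔT^-1 · X1

["4", "1", "2", "0", "0", "-1", "1", "0"]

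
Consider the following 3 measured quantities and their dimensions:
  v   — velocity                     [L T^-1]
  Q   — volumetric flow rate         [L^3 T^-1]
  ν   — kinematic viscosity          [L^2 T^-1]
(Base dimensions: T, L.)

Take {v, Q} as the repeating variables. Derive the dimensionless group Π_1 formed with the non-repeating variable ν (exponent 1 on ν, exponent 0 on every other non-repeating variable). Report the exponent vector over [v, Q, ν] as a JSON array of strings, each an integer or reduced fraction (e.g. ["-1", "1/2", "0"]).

Write exponents as rows T,L / cols v,Q,ν:
  T: [-1 -1 -1]
  L: [ 1  3  2]
Echelon form has 2 nonzero rows (pivots: v,Q)
Repeat: v,Q; free: ν
RREF:
  r0: [   1    0  1/2]
  r1: [   0    1  1/2]
Fix exponent of ν at 1; solve each RREF row for its pivot's exponent:
  r0: exp(v) + (1/2)·1 = 0 ⇒ exp(v) = -1/2
  r1: exp(Q) + (1/2)·1 = 0 ⇒ exp(Q) = -1/2
Π_1 = v^(-1/2) · Q^(-1/2) · ν

["-1/2", "-1/2", "1"]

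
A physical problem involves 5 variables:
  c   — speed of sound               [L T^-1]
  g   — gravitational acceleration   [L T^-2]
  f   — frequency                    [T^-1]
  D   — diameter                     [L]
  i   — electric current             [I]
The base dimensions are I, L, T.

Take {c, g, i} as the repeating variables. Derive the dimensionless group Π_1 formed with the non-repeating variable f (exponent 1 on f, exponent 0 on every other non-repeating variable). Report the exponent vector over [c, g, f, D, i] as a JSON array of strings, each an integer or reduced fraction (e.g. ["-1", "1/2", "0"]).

["1", "-1", "1", "0", "0"]

Dimensional matrix (I×L×T by c×g×f×D×i):
  I: [ 0  0  0  0  1]
  L: [ 1  1  0  1  0]
  T: [-1 -2 -1  0  0]
RREF → pivots at {c,g,i} ⇒ r = 3
Pivot set = {c,g,i}, free = {f,D}
RREF:
  r0: [   1    0   -1    2    0]
  r1: [   0    1    1   -1    0]
  r2: [   0    0    0    0    1]
Fix exponent of f at 1, D at 0; solve each RREF row for its pivot's exponent:
  r0: exp(c) + (-1)·1 = 0 ⇒ exp(c) = 1
  r1: exp(g) + (1)·1 = 0 ⇒ exp(g) = -1
  r2: exp(i) + (0)·1 = 0 ⇒ exp(i) = 0
Π_1 = c · g^-1 · f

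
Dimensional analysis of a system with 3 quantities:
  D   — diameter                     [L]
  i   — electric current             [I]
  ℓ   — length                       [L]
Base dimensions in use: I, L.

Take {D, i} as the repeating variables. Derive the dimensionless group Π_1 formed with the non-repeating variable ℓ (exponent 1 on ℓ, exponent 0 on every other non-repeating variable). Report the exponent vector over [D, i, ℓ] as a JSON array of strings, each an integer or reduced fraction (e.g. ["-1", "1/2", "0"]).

Exponent matrix [I,L] × [D,i,ℓ]:
  I: [ 0  1  0]
  L: [ 1  0  1]
RREF → pivots at {D,i} ⇒ r = 2
Repeat: D,i; free: ℓ
RREF:
  r0: [   1    0    1]
  r1: [   0    1    0]
Fix exponent of ℓ at 1; solve each RREF row for its pivot's exponent:
  r0: exp(D) + (1)·1 = 0 ⇒ exp(D) = -1
  r1: exp(i) + (0)·1 = 0 ⇒ exp(i) = 0
Π_1 = D^-1 · ℓ

["-1", "0", "1"]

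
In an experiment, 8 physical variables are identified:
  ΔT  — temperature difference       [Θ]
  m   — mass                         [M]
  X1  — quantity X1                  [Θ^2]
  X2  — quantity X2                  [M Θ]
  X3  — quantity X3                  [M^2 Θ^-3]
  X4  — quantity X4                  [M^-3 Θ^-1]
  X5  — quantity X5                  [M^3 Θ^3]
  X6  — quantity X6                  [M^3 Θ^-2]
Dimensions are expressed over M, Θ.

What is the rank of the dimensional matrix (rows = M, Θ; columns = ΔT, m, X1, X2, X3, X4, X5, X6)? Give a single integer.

2

Write exponents as rows M,Θ / cols ΔT,m,X1,X2,X3,X4,X5,X6:
  M: [ 0  1  0  1  2 -3  3  3]
  Θ: [ 1  0  2  1 -3 -1  3 -2]
RREF → pivots at {ΔT,m} ⇒ r = 2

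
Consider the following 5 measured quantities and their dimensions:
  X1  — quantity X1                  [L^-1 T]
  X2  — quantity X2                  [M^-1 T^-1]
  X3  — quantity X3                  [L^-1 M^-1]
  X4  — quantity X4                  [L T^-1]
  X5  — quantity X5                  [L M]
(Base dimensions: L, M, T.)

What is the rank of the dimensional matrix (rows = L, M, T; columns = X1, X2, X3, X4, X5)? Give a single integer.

2

Exponent matrix [L,M,T] × [X1,X2,X3,X4,X5]:
  L: [-1  0 -1  1  1]
  M: [ 0 -1 -1  0  1]
  T: [ 1 -1  0 -1  0]
RREF → pivots at {X1,X2} ⇒ r = 2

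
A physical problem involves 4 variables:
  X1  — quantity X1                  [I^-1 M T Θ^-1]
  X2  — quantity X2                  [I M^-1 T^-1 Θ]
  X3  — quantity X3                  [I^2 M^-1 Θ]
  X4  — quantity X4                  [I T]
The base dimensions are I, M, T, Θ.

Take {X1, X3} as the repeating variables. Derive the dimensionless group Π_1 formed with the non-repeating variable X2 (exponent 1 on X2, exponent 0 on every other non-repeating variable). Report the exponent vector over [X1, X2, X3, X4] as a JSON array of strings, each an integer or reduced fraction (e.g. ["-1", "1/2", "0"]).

Dimensional matrix (I×M×T×Θ by X1×X2×X3×X4):
  I: [-1  1  2  1]
  M: [ 1 -1 -1  0]
  T: [ 1 -1  0  1]
  Θ: [-1  1  1  0]
RREF → pivots at {X1,X3} ⇒ r = 2
Pivot set = {X1,X3}, free = {X2,X4}
RREF:
  r0: [   1   -1    0    1]
  r1: [   0    0    1    1]
  r2: [   0    0    0    0]
  r3: [   0    0    0    0]
Fix exponent of X2 at 1, X4 at 0; solve each RREF row for its pivot's exponent:
  r0: exp(X1) + (-1)·1 = 0 ⇒ exp(X1) = 1
  r1: exp(X3) + (0)·1 = 0 ⇒ exp(X3) = 0
Π_1 = X1 · X2

["1", "1", "0", "0"]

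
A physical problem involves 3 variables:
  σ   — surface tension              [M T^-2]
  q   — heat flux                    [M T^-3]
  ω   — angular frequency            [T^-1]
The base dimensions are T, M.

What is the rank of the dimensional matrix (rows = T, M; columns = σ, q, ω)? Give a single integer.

Write exponents as rows T,M / cols σ,q,ω:
  T: [-2 -3 -1]
  M: [ 1  1  0]
Echelon form has 2 nonzero rows (pivots: σ,q)

2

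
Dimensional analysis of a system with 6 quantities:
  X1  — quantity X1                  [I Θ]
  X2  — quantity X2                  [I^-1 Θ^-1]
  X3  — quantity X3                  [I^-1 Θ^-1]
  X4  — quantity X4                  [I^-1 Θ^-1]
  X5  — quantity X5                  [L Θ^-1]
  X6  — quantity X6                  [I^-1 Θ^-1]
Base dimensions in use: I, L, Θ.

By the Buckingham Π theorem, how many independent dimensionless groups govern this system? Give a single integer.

Dimensional matrix (I×L×Θ by X1×X2×X3×X4×X5×X6):
  I: [ 1 -1 -1 -1  0 -1]
  L: [ 0  0  0  0  1  0]
  Θ: [ 1 -1 -1 -1 -1 -1]
Row reduction gives pivot columns X1,X5; rank = 2
n=6, r=2 ⇒ 4 dimensionless groups

4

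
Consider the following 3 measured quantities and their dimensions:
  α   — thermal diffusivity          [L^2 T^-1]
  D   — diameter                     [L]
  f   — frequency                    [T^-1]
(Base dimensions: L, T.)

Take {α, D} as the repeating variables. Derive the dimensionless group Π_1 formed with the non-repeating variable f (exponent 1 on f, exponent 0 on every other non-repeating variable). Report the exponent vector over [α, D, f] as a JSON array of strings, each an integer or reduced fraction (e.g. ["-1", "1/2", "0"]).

["-1", "2", "1"]

Dimensional matrix (L×T by α×D×f):
  L: [ 2  1  0]
  T: [-1  0 -1]
Row reduction gives pivot columns α,D; rank = 2
Pivot set = {α,D}, free = {f}
RREF:
  r0: [   1    0    1]
  r1: [   0    1   -2]
Fix exponent of f at 1; solve each RREF row for its pivot's exponent:
  r0: exp(α) + (1)·1 = 0 ⇒ exp(α) = -1
  r1: exp(D) + (-2)·1 = 0 ⇒ exp(D) = 2
Π_1 = α^-1 · D^2 · f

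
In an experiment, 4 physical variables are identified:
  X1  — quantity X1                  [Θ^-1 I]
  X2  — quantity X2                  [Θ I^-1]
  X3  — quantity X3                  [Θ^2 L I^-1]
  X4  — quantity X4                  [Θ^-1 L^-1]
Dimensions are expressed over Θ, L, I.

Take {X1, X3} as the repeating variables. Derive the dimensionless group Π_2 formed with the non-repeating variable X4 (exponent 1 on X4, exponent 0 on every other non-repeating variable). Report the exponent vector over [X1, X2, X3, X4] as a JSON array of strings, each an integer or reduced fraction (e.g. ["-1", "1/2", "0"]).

Write exponents as rows Θ,L,I / cols X1,X2,X3,X4:
  Θ: [-1  1  2 -1]
  L: [ 0  0  1 -1]
  I: [ 1 -1 -1  0]
Row reduction gives pivot columns X1,X3; rank = 2
Repeat: X1,X3; free: X2,X4
RREF:
  r0: [   1   -1    0   -1]
  r1: [   0    0    1   -1]
  r2: [   0    0    0    0]
Fix exponent of X4 at 1, X2 at 0; solve each RREF row for its pivot's exponent:
  r0: exp(X1) + (-1)·1 = 0 ⇒ exp(X1) = 1
  r1: exp(X3) + (-1)·1 = 0 ⇒ exp(X3) = 1
Π_2 = X1 · X3 · X4

["1", "0", "1", "1"]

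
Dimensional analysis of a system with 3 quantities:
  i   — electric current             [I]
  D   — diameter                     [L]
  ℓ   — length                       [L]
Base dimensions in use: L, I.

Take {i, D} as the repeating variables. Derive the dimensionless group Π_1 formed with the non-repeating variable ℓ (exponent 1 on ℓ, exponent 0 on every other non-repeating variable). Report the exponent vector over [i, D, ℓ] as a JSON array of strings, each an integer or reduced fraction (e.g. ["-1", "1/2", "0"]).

Dimensional matrix (L×I by i×D×ℓ):
  L: [ 0  1  1]
  I: [ 1  0  0]
Echelon form has 2 nonzero rows (pivots: i,D)
Pivot set = {i,D}, free = {ℓ}
RREF:
  r0: [   1    0    0]
  r1: [   0    1    1]
Fix exponent of ℓ at 1; solve each RREF row for its pivot's exponent:
  r0: exp(i) + (0)·1 = 0 ⇒ exp(i) = 0
  r1: exp(D) + (1)·1 = 0 ⇒ exp(D) = -1
Π_1 = D^-1 · ℓ

["0", "-1", "1"]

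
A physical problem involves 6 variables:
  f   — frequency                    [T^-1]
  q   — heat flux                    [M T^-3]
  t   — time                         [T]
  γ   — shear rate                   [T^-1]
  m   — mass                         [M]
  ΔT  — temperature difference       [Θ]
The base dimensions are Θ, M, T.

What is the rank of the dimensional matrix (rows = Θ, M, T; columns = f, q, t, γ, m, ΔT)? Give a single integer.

3

Write exponents as rows Θ,M,T / cols f,q,t,γ,m,ΔT:
  Θ: [ 0  0  0  0  0  1]
  M: [ 0  1  0  0  1  0]
  T: [-1 -3  1 -1  0  0]
Row reduction gives pivot columns f,q,ΔT; rank = 3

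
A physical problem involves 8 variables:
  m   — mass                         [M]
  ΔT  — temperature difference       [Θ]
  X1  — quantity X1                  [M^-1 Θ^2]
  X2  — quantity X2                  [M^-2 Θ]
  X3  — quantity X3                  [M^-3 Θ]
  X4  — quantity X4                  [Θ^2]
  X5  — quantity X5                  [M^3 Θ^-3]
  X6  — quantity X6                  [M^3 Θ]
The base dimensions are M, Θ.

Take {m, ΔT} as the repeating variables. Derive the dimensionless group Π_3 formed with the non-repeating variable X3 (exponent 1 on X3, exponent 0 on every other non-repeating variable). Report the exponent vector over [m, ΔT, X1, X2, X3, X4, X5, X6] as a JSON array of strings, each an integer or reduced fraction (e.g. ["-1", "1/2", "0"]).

Exponent matrix [M,Θ] × [m,ΔT,X1,X2,X3,X4,X5,X6]:
  M: [ 1  0 -1 -2 -3  0  3  3]
  Θ: [ 0  1  2  1  1  2 -3  1]
RREF → pivots at {m,ΔT} ⇒ r = 2
Pivot set = {m,ΔT}, free = {X1,X2,X3,X4,X5,X6}
RREF:
  r0: [   1    0   -1   -2   -3    0    3    3]
  r1: [   0    1    2    1    1    2   -3    1]
Fix exponent of X3 at 1, X1 at 0, X2 at 0, X4 at 0, X5 at 0, X6 at 0; solve each RREF row for its pivot's exponent:
  r0: exp(m) + (-3)·1 = 0 ⇒ exp(m) = 3
  r1: exp(ΔT) + (1)·1 = 0 ⇒ exp(ΔT) = -1
Π_3 = m^3 · ΔT^-1 · X3

["3", "-1", "0", "0", "1", "0", "0", "0"]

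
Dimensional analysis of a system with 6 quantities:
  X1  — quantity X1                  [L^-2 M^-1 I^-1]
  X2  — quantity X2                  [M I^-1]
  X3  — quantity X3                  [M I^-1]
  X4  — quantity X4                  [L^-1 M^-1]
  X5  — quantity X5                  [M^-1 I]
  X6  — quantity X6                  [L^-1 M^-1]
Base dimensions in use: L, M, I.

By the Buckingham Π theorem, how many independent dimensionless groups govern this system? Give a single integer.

4

Write exponents as rows L,M,I / cols X1,X2,X3,X4,X5,X6:
  L: [-2  0  0 -1  0 -1]
  M: [-1  1  1 -1 -1 -1]
  I: [-1 -1 -1  0  1  0]
RREF → pivots at {X1,X2} ⇒ r = 2
n=6, r=2 ⇒ 4 dimensionless groups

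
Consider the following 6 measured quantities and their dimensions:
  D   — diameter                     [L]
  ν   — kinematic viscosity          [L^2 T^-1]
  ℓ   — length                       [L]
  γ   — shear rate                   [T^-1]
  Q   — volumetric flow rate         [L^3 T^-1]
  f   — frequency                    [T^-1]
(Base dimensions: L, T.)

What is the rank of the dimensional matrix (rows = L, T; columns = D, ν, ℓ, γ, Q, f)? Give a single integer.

Write exponents as rows L,T / cols D,ν,ℓ,γ,Q,f:
  L: [ 1  2  1  0  3  0]
  T: [ 0 -1  0 -1 -1 -1]
Row reduction gives pivot columns D,ν; rank = 2

2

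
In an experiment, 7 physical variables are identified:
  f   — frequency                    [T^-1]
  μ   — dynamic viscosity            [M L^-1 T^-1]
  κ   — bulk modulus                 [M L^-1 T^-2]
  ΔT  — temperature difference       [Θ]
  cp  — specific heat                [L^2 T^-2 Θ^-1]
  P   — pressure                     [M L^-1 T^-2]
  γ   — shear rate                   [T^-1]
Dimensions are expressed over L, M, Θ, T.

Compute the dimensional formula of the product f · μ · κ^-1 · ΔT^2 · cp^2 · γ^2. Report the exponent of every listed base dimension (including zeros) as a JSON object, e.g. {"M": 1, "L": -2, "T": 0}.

{"L": 4, "M": 0, "Θ": 0, "T": -6}

Write exponents as rows L,M,Θ,T / cols f,μ,κ,ΔT,cp,P,γ:
  L: [ 0 -1 -1  0  2 -1  0]
  M: [ 0  1  1  0  0  1  0]
  Θ: [ 0  0  0  1 -1  0  0]
  T: [-1 -1 -2  0 -2 -2 -1]
  [L]: (1)·0+(1)·-1+(-1)·-1+(2)·0+(2)·2+(2)·0 = 4
  [M]: (1)·0+(1)·1+(-1)·1+(2)·0+(2)·0+(2)·0 = 0
  [Θ]: (1)·0+(1)·0+(-1)·0+(2)·1+(2)·-1+(2)·0 = 0
  [T]: (1)·-1+(1)·-1+(-1)·-2+(2)·0+(2)·-2+(2)·-1 = -6
⇒ L^4 T^-6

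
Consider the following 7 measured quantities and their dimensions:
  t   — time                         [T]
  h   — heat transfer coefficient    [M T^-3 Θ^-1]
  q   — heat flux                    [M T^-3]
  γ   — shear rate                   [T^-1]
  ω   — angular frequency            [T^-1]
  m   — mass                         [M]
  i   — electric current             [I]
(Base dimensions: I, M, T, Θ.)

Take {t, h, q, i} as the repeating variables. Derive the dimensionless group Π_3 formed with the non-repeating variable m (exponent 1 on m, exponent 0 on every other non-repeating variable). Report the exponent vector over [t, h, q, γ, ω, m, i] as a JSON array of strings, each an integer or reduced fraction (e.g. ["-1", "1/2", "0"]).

Dimensional matrix (I×M×T×Θ by t×h×q×γ×ω×m×i):
  I: [ 0  0  0  0  0  0  1]
  M: [ 0  1  1  0  0  1  0]
  T: [ 1 -3 -3 -1 -1  0  0]
  Θ: [ 0 -1  0  0  0  0  0]
RREF → pivots at {t,h,q,i} ⇒ r = 4
Pivot set = {t,h,q,i}, free = {γ,ω,m}
RREF:
  r0: [   1    0    0   -1   -1    3    0]
  r1: [   0    1    0    0    0    0    0]
  r2: [   0    0    1    0    0    1    0]
  r3: [   0    0    0    0    0    0    1]
Fix exponent of m at 1, γ at 0, ω at 0; solve each RREF row for its pivot's exponent:
  r0: exp(t) + (3)·1 = 0 ⇒ exp(t) = -3
  r1: exp(h) + (0)·1 = 0 ⇒ exp(h) = 0
  r2: exp(q) + (1)·1 = 0 ⇒ exp(q) = -1
  r3: exp(i) + (0)·1 = 0 ⇒ exp(i) = 0
Π_3 = t^-3 · q^-1 · m

["-3", "0", "-1", "0", "0", "1", "0"]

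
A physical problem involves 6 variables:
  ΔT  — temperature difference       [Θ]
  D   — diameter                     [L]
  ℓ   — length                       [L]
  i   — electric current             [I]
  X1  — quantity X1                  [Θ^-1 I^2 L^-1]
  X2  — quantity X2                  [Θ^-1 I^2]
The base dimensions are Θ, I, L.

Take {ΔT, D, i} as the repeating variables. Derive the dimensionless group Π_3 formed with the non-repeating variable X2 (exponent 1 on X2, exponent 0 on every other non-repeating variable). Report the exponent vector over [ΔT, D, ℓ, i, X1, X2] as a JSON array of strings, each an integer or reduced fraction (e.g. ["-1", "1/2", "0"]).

Dimensional matrix (Θ×I×L by ΔT×D×ℓ×i×X1×X2):
  Θ: [ 1  0  0  0 -1 -1]
  I: [ 0  0  0  1  2  2]
  L: [ 0  1  1  0 -1  0]
Echelon form has 3 nonzero rows (pivots: ΔT,D,i)
Pivot set = {ΔT,D,i}, free = {ℓ,X1,X2}
RREF:
  r0: [   1    0    0    0   -1   -1]
  r1: [   0    1    1    0   -1    0]
  r2: [   0    0    0    1    2    2]
Fix exponent of X2 at 1, ℓ at 0, X1 at 0; solve each RREF row for its pivot's exponent:
  r0: exp(ΔT) + (-1)·1 = 0 ⇒ exp(ΔT) = 1
  r1: exp(D) + (0)·1 = 0 ⇒ exp(D) = 0
  r2: exp(i) + (2)·1 = 0 ⇒ exp(i) = -2
Π_3 = ΔT · i^-2 · X2

["1", "0", "0", "-2", "0", "1"]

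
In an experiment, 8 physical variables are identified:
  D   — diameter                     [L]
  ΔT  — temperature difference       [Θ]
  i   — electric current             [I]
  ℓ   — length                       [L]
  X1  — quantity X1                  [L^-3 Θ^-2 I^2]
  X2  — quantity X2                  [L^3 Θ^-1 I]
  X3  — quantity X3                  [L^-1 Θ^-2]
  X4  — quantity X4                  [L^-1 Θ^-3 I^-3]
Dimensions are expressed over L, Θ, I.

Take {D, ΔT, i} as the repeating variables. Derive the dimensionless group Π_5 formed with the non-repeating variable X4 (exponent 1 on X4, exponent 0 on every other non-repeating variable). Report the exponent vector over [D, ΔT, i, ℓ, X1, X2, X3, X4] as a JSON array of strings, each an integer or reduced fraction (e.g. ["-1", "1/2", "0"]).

["1", "3", "3", "0", "0", "0", "0", "1"]

Write exponents as rows L,Θ,I / cols D,ΔT,i,ℓ,X1,X2,X3,X4:
  L: [ 1  0  0  1 -3  3 -1 -1]
  Θ: [ 0  1  0  0 -2 -1 -2 -3]
  I: [ 0  0  1  0  2  1  0 -3]
Echelon form has 3 nonzero rows (pivots: D,ΔT,i)
Pivot set = {D,ΔT,i}, free = {ℓ,X1,X2,X3,X4}
RREF:
  r0: [   1    0    0    1   -3    3   -1   -1]
  r1: [   0    1    0    0   -2   -1   -2   -3]
  r2: [   0    0    1    0    2    1    0   -3]
Fix exponent of X4 at 1, ℓ at 0, X1 at 0, X2 at 0, X3 at 0; solve each RREF row for its pivot's exponent:
  r0: exp(D) + (-1)·1 = 0 ⇒ exp(D) = 1
  r1: exp(ΔT) + (-3)·1 = 0 ⇒ exp(ΔT) = 3
  r2: exp(i) + (-3)·1 = 0 ⇒ exp(i) = 3
Π_5 = D · ΔT^3 · i^3 · X4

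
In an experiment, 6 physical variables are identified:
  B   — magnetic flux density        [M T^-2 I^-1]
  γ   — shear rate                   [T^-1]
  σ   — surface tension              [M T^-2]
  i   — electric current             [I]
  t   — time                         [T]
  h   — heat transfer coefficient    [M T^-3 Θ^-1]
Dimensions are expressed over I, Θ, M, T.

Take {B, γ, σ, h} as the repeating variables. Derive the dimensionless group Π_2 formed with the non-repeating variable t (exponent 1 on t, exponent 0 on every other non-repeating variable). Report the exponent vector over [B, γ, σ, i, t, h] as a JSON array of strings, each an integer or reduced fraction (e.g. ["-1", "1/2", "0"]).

Dimensional matrix (I×Θ×M×T by B×γ×σ×i×t×h):
  I: [-1  0  0  1  0  0]
  Θ: [ 0  0  0  0  0 -1]
  M: [ 1  0  1  0  0  1]
  T: [-2 -1 -2  0  1 -3]
Row reduction gives pivot columns B,γ,σ,h; rank = 4
Pivot set = {B,γ,σ,h}, free = {i,t}
RREF:
  r0: [   1    0    0   -1    0    0]
  r1: [   0    1    0    0   -1    0]
  r2: [   0    0    1    1    0    0]
  r3: [   0    0    0    0    0    1]
Fix exponent of t at 1, i at 0; solve each RREF row for its pivot's exponent:
  r0: exp(B) + (0)·1 = 0 ⇒ exp(B) = 0
  r1: exp(γ) + (-1)·1 = 0 ⇒ exp(γ) = 1
  r2: exp(σ) + (0)·1 = 0 ⇒ exp(σ) = 0
  r3: exp(h) + (0)·1 = 0 ⇒ exp(h) = 0
Π_2 = γ · t

["0", "1", "0", "0", "1", "0"]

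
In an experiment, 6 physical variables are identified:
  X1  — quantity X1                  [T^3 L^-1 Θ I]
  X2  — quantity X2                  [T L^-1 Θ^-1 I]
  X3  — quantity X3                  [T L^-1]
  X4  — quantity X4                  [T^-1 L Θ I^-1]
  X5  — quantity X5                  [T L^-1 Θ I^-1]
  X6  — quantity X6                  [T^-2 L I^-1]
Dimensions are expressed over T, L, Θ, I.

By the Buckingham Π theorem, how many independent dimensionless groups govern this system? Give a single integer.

3

Dimensional matrix (T×L×Θ×I by X1×X2×X3×X4×X5×X6):
  T: [ 3  1  1 -1  1 -2]
  L: [-1 -1 -1  1 -1  1]
  Θ: [ 1 -1  0  1  1  0]
  I: [ 1  1  0 -1 -1 -1]
Echelon form has 3 nonzero rows (pivots: X1,X2,X3)
6 vars − rank 3 = 3 Π groups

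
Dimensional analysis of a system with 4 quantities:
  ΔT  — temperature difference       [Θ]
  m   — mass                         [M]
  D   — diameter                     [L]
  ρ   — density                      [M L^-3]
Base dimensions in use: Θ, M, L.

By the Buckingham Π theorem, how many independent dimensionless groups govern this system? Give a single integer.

1

Write exponents as rows Θ,M,L / cols ΔT,m,D,ρ:
  Θ: [ 1  0  0  0]
  M: [ 0  1  0  1]
  L: [ 0  0  1 -3]
Echelon form has 3 nonzero rows (pivots: ΔT,m,D)
Π count = n − r = 4 − 3 = 1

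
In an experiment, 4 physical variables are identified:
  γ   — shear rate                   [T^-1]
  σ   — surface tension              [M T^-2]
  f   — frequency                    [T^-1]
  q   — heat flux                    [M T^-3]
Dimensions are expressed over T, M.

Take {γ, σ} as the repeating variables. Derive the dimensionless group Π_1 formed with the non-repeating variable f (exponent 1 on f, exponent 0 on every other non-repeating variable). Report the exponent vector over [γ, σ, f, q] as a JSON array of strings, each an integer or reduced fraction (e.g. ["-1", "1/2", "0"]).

["-1", "0", "1", "0"]

Write exponents as rows T,M / cols γ,σ,f,q:
  T: [-1 -2 -1 -3]
  M: [ 0  1  0  1]
Echelon form has 2 nonzero rows (pivots: γ,σ)
Repeat: γ,σ; free: f,q
RREF:
  r0: [   1    0    1    1]
  r1: [   0    1    0    1]
Fix exponent of f at 1, q at 0; solve each RREF row for its pivot's exponent:
  r0: exp(γ) + (1)·1 = 0 ⇒ exp(γ) = -1
  r1: exp(σ) + (0)·1 = 0 ⇒ exp(σ) = 0
Π_1 = γ^-1 · f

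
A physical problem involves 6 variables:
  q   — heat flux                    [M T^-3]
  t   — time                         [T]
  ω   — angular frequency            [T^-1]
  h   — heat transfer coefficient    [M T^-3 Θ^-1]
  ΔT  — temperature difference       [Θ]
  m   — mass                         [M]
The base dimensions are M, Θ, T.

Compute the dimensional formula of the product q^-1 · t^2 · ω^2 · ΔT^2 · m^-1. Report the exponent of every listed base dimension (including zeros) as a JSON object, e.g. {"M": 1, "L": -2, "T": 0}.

Exponent matrix [M,Θ,T] × [q,t,ω,h,ΔT,m]:
  M: [ 1  0  0  1  0  1]
  Θ: [ 0  0  0 -1  1  0]
  T: [-3  1 -1 -3  0  0]
  [M]: (-1)·1+(2)·0+(2)·0+(2)·0+(-1)·1 = -2
  [Θ]: (-1)·0+(2)·0+(2)·0+(2)·1+(-1)·0 = 2
  [T]: (-1)·-3+(2)·1+(2)·-1+(2)·0+(-1)·0 = 3
⇒ M^-2 Θ^2 T^3

{"M": -2, "Θ": 2, "T": 3}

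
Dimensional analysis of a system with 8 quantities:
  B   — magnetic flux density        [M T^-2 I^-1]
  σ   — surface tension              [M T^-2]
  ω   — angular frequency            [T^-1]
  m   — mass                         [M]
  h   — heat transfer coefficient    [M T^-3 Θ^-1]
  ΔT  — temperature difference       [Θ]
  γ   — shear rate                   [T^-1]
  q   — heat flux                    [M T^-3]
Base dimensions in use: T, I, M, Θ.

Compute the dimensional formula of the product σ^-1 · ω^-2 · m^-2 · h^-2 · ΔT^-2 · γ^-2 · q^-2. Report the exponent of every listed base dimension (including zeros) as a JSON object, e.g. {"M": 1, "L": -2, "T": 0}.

{"T": 18, "I": 0, "M": -7, "Θ": 0}

Write exponents as rows T,I,M,Θ / cols B,σ,ω,m,h,ΔT,γ,q:
  T: [-2 -2 -1  0 -3  0 -1 -3]
  I: [-1  0  0  0  0  0  0  0]
  M: [ 1  1  0  1  1  0  0  1]
  Θ: [ 0  0  0  0 -1  1  0  0]
  [T]: (-1)·-2+(-2)·-1+(-2)·0+(-2)·-3+(-2)·0+(-2)·-1+(-2)·-3 = 18
  [I]: (-1)·0+(-2)·0+(-2)·0+(-2)·0+(-2)·0+(-2)·0+(-2)·0 = 0
  [M]: (-1)·1+(-2)·0+(-2)·1+(-2)·1+(-2)·0+(-2)·0+(-2)·1 = -7
  [Θ]: (-1)·0+(-2)·0+(-2)·0+(-2)·-1+(-2)·1+(-2)·0+(-2)·0 = 0
⇒ T^18 M^-7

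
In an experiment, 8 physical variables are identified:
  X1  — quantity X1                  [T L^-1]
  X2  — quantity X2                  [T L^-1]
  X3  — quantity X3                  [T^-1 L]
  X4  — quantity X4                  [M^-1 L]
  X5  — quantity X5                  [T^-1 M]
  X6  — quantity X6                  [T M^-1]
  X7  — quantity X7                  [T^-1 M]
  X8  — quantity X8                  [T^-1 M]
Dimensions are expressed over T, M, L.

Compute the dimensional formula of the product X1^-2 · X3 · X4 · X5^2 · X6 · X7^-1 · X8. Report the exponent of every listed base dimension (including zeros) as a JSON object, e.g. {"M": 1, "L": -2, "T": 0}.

{"T": -4, "M": 0, "L": 4}

Write exponents as rows T,M,L / cols X1,X2,X3,X4,X5,X6,X7,X8:
  T: [ 1  1 -1  0 -1  1 -1 -1]
  M: [ 0  0  0 -1  1 -1  1  1]
  L: [-1 -1  1  1  0  0  0  0]
  [T]: (-2)·1+(1)·-1+(1)·0+(2)·-1+(1)·1+(-1)·-1+(1)·-1 = -4
  [M]: (-2)·0+(1)·0+(1)·-1+(2)·1+(1)·-1+(-1)·1+(1)·1 = 0
  [L]: (-2)·-1+(1)·1+(1)·1+(2)·0+(1)·0+(-1)·0+(1)·0 = 4
⇒ T^-4 L^4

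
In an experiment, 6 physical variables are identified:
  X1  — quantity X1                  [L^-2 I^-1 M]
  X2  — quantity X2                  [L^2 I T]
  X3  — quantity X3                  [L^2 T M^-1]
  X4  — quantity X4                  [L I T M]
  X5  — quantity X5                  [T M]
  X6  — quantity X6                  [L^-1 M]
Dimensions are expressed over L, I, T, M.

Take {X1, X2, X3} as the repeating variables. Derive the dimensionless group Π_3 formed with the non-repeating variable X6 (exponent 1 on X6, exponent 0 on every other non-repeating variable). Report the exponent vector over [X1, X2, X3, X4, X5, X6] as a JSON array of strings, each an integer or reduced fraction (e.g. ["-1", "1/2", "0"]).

["-1/2", "-1/2", "1/2", "0", "0", "1"]

Exponent matrix [L,I,T,M] × [X1,X2,X3,X4,X5,X6]:
  L: [-2  2  2  1  0 -1]
  I: [-1  1  0  1  0  0]
  T: [ 0  1  1  1  1  0]
  M: [ 1  0 -1  1  1  1]
RREF → pivots at {X1,X2,X3} ⇒ r = 3
Repeat: X1,X2,X3; free: X4,X5,X6
RREF:
  r0: [   1    0    0  1/2    1  1/2]
  r1: [   0    1    0  3/2    1  1/2]
  r2: [   0    0    1 -1/2    0 -1/2]
  r3: [   0    0    0    0    0    0]
Fix exponent of X6 at 1, X4 at 0, X5 at 0; solve each RREF row for its pivot's exponent:
  r0: exp(X1) + (1/2)·1 = 0 ⇒ exp(X1) = -1/2
  r1: exp(X2) + (1/2)·1 = 0 ⇒ exp(X2) = -1/2
  r2: exp(X3) + (-1/2)·1 = 0 ⇒ exp(X3) = 1/2
Π_3 = X1^(-1/2) · X2^(-1/2) · X3^(1/2) · X6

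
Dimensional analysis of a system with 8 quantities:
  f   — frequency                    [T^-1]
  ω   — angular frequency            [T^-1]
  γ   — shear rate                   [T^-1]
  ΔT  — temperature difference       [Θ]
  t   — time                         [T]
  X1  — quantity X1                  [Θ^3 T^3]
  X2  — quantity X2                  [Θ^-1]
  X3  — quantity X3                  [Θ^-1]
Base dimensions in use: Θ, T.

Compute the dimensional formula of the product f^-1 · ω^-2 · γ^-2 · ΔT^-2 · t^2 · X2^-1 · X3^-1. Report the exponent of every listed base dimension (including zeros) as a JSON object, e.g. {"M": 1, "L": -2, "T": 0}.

Exponent matrix [Θ,T] × [f,ω,γ,ΔT,t,X1,X2,X3]:
  Θ: [ 0  0  0  1  0  3 -1 -1]
  T: [-1 -1 -1  0  1  3  0  0]
  [Θ]: (-1)·0+(-2)·0+(-2)·0+(-2)·1+(2)·0+(-1)·-1+(-1)·-1 = 0
  [T]: (-1)·-1+(-2)·-1+(-2)·-1+(-2)·0+(2)·1+(-1)·0+(-1)·0 = 7
⇒ T^7

{"Θ": 0, "T": 7}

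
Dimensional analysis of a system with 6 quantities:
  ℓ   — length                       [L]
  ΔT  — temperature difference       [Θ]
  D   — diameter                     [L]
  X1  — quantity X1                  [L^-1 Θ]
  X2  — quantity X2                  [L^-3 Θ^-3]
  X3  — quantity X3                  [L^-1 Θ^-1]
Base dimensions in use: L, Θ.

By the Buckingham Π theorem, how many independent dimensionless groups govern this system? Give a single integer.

4

Write exponents as rows L,Θ / cols ℓ,ΔT,D,X1,X2,X3:
  L: [ 1  0  1 -1 -3 -1]
  Θ: [ 0  1  0  1 -3 -1]
Echelon form has 2 nonzero rows (pivots: ℓ,ΔT)
Π count = n − r = 6 − 2 = 4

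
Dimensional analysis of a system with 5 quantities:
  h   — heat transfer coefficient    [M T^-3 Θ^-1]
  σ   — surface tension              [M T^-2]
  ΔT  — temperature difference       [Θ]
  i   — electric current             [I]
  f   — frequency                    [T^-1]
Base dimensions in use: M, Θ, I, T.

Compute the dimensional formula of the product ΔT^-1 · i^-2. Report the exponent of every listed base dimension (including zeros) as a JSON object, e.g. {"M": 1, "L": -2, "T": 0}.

{"M": 0, "Θ": -1, "I": -2, "T": 0}

Write exponents as rows M,Θ,I,T / cols h,σ,ΔT,i,f:
  M: [ 1  1  0  0  0]
  Θ: [-1  0  1  0  0]
  I: [ 0  0  0  1  0]
  T: [-3 -2  0  0 -1]
  [M]: (-1)·0+(-2)·0 = 0
  [Θ]: (-1)·1+(-2)·0 = -1
  [I]: (-1)·0+(-2)·1 = -2
  [T]: (-1)·0+(-2)·0 = 0
⇒ Θ^-1 I^-2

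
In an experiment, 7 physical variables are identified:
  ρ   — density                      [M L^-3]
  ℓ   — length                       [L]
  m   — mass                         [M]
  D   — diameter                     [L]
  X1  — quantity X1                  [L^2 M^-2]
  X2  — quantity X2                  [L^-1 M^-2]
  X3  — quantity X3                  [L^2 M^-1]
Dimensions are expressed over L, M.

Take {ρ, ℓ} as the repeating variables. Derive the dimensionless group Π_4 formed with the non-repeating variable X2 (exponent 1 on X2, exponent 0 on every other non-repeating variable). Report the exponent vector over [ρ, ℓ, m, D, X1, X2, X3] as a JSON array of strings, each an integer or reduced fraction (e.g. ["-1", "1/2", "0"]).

Dimensional matrix (L×M by ρ×ℓ×m×D×X1×X2×X3):
  L: [-3  1  0  1  2 -1  2]
  M: [ 1  0  1  0 -2 -2 -1]
RREF → pivots at {ρ,ℓ} ⇒ r = 2
Pivot set = {ρ,ℓ}, free = {m,D,X1,X2,X3}
RREF:
  r0: [   1    0    1    0   -2   -2   -1]
  r1: [   0    1    3    1   -4   -7   -1]
Fix exponent of X2 at 1, m at 0, D at 0, X1 at 0, X3 at 0; solve each RREF row for its pivot's exponent:
  r0: exp(ρ) + (-2)·1 = 0 ⇒ exp(ρ) = 2
  r1: exp(ℓ) + (-7)·1 = 0 ⇒ exp(ℓ) = 7
Π_4 = ρ^2 · ℓ^7 · X2

["2", "7", "0", "0", "0", "1", "0"]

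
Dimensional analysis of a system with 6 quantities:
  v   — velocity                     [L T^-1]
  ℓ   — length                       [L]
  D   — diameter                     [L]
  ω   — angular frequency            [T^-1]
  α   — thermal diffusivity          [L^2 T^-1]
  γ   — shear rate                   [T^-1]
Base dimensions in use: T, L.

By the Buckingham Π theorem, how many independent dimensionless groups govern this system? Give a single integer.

Write exponents as rows T,L / cols v,ℓ,D,ω,α,γ:
  T: [-1  0  0 -1 -1 -1]
  L: [ 1  1  1  0  2  0]
Row reduction gives pivot columns v,ℓ; rank = 2
n=6, r=2 ⇒ 4 dimensionless groups

4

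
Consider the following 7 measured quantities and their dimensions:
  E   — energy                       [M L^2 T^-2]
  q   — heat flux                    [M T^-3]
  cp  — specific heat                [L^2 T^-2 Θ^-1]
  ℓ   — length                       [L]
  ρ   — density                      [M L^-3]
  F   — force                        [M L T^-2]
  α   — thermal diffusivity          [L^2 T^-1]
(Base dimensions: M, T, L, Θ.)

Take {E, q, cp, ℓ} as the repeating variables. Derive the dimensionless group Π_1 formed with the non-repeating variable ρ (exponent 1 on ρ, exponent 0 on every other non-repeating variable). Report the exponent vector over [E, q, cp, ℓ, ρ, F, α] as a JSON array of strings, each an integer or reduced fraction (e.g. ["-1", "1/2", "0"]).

Exponent matrix [M,T,L,Θ] × [E,q,cp,ℓ,ρ,F,α]:
  M: [ 1  1  0  0  1  1  0]
  T: [-2 -3 -2  0  0 -2 -1]
  L: [ 2  0  2  1 -3  1  2]
  Θ: [ 0  0 -1  0  0  0  0]
RREF → pivots at {E,q,cp,ℓ} ⇒ r = 4
Repeat: E,q,cp,ℓ; free: ρ,F,α
RREF:
  r0: [   1    0    0    0    3    1   -1]
  r1: [   0    1    0    0   -2    0    1]
  r2: [   0    0    1    0    0    0    0]
  r3: [   0    0    0    1   -9   -1    4]
Fix exponent of ρ at 1, F at 0, α at 0; solve each RREF row for its pivot's exponent:
  r0: exp(E) + (3)·1 = 0 ⇒ exp(E) = -3
  r1: exp(q) + (-2)·1 = 0 ⇒ exp(q) = 2
  r2: exp(cp) + (0)·1 = 0 ⇒ exp(cp) = 0
  r3: exp(ℓ) + (-9)·1 = 0 ⇒ exp(ℓ) = 9
Π_1 = E^-3 · q^2 · ℓ^9 · ρ

["-3", "2", "0", "9", "1", "0", "0"]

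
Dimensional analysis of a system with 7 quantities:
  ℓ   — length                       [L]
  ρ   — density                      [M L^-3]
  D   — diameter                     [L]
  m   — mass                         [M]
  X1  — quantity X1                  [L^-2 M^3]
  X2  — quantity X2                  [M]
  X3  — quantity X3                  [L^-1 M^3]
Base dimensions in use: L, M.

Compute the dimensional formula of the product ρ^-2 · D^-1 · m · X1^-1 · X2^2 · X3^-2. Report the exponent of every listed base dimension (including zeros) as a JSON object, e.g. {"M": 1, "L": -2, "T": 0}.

Dimensional matrix (L×M by ℓ×ρ×D×m×X1×X2×X3):
  L: [ 1 -3  1  0 -2  0 -1]
  M: [ 0  1  0  1  3  1  3]
  [L]: (-2)·-3+(-1)·1+(1)·0+(-1)·-2+(2)·0+(-2)·-1 = 9
  [M]: (-2)·1+(-1)·0+(1)·1+(-1)·3+(2)·1+(-2)·3 = -8
⇒ L^9 M^-8

{"L": 9, "M": -8}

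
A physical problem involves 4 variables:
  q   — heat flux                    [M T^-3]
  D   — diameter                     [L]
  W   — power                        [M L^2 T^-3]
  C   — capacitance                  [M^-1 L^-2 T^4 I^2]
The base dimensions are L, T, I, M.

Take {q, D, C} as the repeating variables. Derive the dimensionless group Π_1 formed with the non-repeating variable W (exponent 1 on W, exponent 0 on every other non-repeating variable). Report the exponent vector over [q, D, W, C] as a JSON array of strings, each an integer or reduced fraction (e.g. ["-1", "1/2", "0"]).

Exponent matrix [L,T,I,M] × [q,D,W,C]:
  L: [ 0  1  2 -2]
  T: [-3  0 -3  4]
  I: [ 0  0  0  2]
  M: [ 1  0  1 -1]
RREF → pivots at {q,D,C} ⇒ r = 3
Repeat: q,D,C; free: W
RREF:
  r0: [   1    0    1    0]
  r1: [   0    1    2    0]
  r2: [   0    0    0    1]
  r3: [   0    0    0    0]
Fix exponent of W at 1; solve each RREF row for its pivot's exponent:
  r0: exp(q) + (1)·1 = 0 ⇒ exp(q) = -1
  r1: exp(D) + (2)·1 = 0 ⇒ exp(D) = -2
  r2: exp(C) + (0)·1 = 0 ⇒ exp(C) = 0
Π_1 = q^-1 · D^-2 · W

["-1", "-2", "1", "0"]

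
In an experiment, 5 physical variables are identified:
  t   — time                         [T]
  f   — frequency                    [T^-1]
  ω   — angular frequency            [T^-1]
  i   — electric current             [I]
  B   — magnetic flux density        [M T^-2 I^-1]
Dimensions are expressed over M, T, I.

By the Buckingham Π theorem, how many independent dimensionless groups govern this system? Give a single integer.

2

Write exponents as rows M,T,I / cols t,f,ω,i,B:
  M: [ 0  0  0  0  1]
  T: [ 1 -1 -1  0 -2]
  I: [ 0  0  0  1 -1]
Echelon form has 3 nonzero rows (pivots: t,i,B)
n=5, r=3 ⇒ 2 dimensionless groups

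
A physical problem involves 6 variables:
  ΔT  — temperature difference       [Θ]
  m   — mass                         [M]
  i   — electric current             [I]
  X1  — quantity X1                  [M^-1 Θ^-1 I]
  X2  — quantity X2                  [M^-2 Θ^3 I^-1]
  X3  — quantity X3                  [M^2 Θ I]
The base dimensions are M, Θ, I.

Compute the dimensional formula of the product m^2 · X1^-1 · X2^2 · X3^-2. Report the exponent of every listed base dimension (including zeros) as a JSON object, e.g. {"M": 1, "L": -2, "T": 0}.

Exponent matrix [M,Θ,I] × [ΔT,m,i,X1,X2,X3]:
  M: [ 0  1  0 -1 -2  2]
  Θ: [ 1  0  0 -1  3  1]
  I: [ 0  0  1  1 -1  1]
  [M]: (2)·1+(-1)·-1+(2)·-2+(-2)·2 = -5
  [Θ]: (2)·0+(-1)·-1+(2)·3+(-2)·1 = 5
  [I]: (2)·0+(-1)·1+(2)·-1+(-2)·1 = -5
⇒ M^-5 Θ^5 I^-5

{"M": -5, "Θ": 5, "I": -5}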